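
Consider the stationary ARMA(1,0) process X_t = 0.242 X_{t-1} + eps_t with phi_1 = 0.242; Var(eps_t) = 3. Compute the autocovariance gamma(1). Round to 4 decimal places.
\gamma(1) = 0.7712

Multiply the model equation by X_{t-k} and take expectations. With theta_0 = psi_0 = 1 and psi_j the MA(infinity) weights, this gives
  gamma(k) - sum_i phi_i gamma(k-i) = c_k,
  c_k = sigma^2 * sum_{j=k..q} theta_j psi_{j-k}   (c_k = 0 for k > q),
using gamma(-m) = gamma(m).
Pure AR (q = 0): c_0 = sigma^2 = 3, c_k = 0 for k >= 1.
Equations for k = 0 and k = 1 (AR order 1):
  gamma(0) = phi_1 gamma(1) + c_0
  gamma(1) = phi_1 gamma(0) + c_1
Substituting the second into the first: gamma(0) (1 - phi_1^2) = c_0 + phi_1 c_1, so
  gamma(0) = c_0 / (1 - phi_1^2) = 3 / (1 - (0.242)^2) = 3 / 0.941436 = 3.186621.
  gamma(1) = phi_1 gamma(0) = (0.242)(3.186621) = 0.771162.
Therefore gamma(1) = 0.7712 (to 4 decimal places).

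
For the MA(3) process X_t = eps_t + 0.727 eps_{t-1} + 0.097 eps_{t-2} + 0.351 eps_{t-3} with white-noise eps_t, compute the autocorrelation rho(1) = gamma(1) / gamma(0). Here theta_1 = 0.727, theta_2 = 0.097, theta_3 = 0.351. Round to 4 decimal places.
\rho(1) = 0.5006

For an MA(q) process with theta_0 = 1, the autocovariance is
  gamma(k) = sigma^2 * sum_{i=0..q-k} theta_i * theta_{i+k},
and rho(k) = gamma(k) / gamma(0). Sigma^2 cancels.
  numerator   = (1)*(0.727) + (0.727)*(0.097) + (0.097)*(0.351) = 0.831566.
  denominator = (1)^2 + (0.727)^2 + (0.097)^2 + (0.351)^2 = 1.661139.
  rho(1) = 0.831566 / 1.661139 = 0.5006.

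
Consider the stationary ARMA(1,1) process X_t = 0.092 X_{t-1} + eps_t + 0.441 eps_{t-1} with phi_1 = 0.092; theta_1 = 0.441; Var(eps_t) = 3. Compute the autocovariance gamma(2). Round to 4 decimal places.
\gamma(2) = 0.1544

Multiply the model equation by X_{t-k} and take expectations. With theta_0 = psi_0 = 1 and psi_j the MA(infinity) weights, this gives
  gamma(k) - sum_i phi_i gamma(k-i) = c_k,
  c_k = sigma^2 * sum_{j=k..q} theta_j psi_{j-k}   (c_k = 0 for k > q),
using gamma(-m) = gamma(m).
psi-weights needed (psi_j = theta_j + sum_i phi_i psi_{j-i}):
  psi_1 = theta_1 + phi_1 = 0.441 + (0.092) = 0.533
Right-hand sides:
  c_0 = sigma^2 (1 + theta_1 psi_1) = 3 * (1 + (0.441)(0.533)) = 3 * 1.235053 = 3.705159
  c_1 = sigma^2 theta_1 = 3 * (0.441) = 1.323
  c_2 = 0
Equations for k = 0 and k = 1 (AR order 1):
  gamma(0) = phi_1 gamma(1) + c_0
  gamma(1) = phi_1 gamma(0) + c_1
Substituting the second into the first: gamma(0) (1 - phi_1^2) = c_0 + phi_1 c_1, so
  gamma(0) = (c_0 + phi_1 c_1) / (1 - phi_1^2) = (3.705159 + (0.092)(1.323)) / (1 - (0.092)^2) = 3.826875 / 0.991536 = 3.859542.
  gamma(1) = phi_1 gamma(0) + c_1 = (0.092)(3.859542) + (1.323) = 1.678078.
For k = 2 (> q): gamma(2) = phi_1 gamma(1) = (0.092)(1.678078) = 0.154383.
Therefore gamma(2) = 0.1544 (to 4 decimal places).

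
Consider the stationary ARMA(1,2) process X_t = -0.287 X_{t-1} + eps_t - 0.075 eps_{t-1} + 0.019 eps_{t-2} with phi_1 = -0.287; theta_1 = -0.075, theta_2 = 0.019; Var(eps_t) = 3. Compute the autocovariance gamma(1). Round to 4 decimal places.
\gamma(1) = -1.2336

Multiply the model equation by X_{t-k} and take expectations. With theta_0 = psi_0 = 1 and psi_j the MA(infinity) weights, this gives
  gamma(k) - sum_i phi_i gamma(k-i) = c_k,
  c_k = sigma^2 * sum_{j=k..q} theta_j psi_{j-k}   (c_k = 0 for k > q),
using gamma(-m) = gamma(m).
psi-weights needed (psi_j = theta_j + sum_i phi_i psi_{j-i}):
  psi_1 = theta_1 + phi_1 = -0.075 + (-0.287) = -0.362
  psi_2 = theta_2 + phi_1 psi_1 = 0.019 + (-0.287)(-0.362) = 0.122894
Right-hand sides:
  c_0 = sigma^2 (1 + theta_1 psi_1 + theta_2 psi_2) = 3 * (1 + (-0.075)(-0.362) + (0.019)(0.122894)) = 3 * 1.029485 = 3.088455
  c_1 = sigma^2 (theta_1 + theta_2 psi_1) = 3 * (-0.075 + (0.019)(-0.362)) = -0.245634
  c_2 = sigma^2 theta_2 = 3 * (0.019) = 0.057
Equations for k = 0 and k = 1 (AR order 1):
  gamma(0) = phi_1 gamma(1) + c_0
  gamma(1) = phi_1 gamma(0) + c_1
Substituting the second into the first: gamma(0) (1 - phi_1^2) = c_0 + phi_1 c_1, so
  gamma(0) = (c_0 + phi_1 c_1) / (1 - phi_1^2) = (3.088455 + (-0.287)(-0.245634)) / (1 - (-0.287)^2) = 3.158952 / 0.917631 = 3.442508.
  gamma(1) = phi_1 gamma(0) + c_1 = (-0.287)(3.442508) + (-0.245634) = -1.233634.
Therefore gamma(1) = -1.2336 (to 4 decimal places).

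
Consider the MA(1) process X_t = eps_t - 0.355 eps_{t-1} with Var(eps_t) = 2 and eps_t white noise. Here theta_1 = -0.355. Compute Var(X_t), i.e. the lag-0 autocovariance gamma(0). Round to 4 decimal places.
\gamma(0) = 2.2521

For an MA(q) process X_t = eps_t + sum_i theta_i eps_{t-i} with
Var(eps_t) = sigma^2, the variance is
  gamma(0) = sigma^2 * (1 + sum_i theta_i^2).
  sum_i theta_i^2 = (-0.355)^2 = 0.126025.
  gamma(0) = 2 * (1 + 0.126025) = 2 * 1.126025 = 2.25205, which rounds to 2.2521.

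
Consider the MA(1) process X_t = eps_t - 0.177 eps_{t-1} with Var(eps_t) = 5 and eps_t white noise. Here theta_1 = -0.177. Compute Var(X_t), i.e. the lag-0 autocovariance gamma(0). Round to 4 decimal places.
\gamma(0) = 5.1566

For an MA(q) process X_t = eps_t + sum_i theta_i eps_{t-i} with
Var(eps_t) = sigma^2, the variance is
  gamma(0) = sigma^2 * (1 + sum_i theta_i^2).
  sum_i theta_i^2 = (-0.177)^2 = 0.031329.
  gamma(0) = 5 * (1 + 0.031329) = 5 * 1.031329 = 5.156645, which rounds to 5.1566.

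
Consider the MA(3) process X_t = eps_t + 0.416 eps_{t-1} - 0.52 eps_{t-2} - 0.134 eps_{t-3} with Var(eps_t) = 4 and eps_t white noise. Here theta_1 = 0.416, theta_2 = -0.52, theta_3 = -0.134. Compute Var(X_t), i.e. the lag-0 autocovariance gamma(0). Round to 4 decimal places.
\gamma(0) = 5.8456

For an MA(q) process X_t = eps_t + sum_i theta_i eps_{t-i} with
Var(eps_t) = sigma^2, the variance is
  gamma(0) = sigma^2 * (1 + sum_i theta_i^2).
  sum_i theta_i^2 = (0.416)^2 + (-0.52)^2 + (-0.134)^2 = 0.173056 + 0.2704 + 0.017956 = 0.461412.
  gamma(0) = 4 * (1 + 0.461412) = 4 * 1.461412 = 5.845648, which rounds to 5.8456.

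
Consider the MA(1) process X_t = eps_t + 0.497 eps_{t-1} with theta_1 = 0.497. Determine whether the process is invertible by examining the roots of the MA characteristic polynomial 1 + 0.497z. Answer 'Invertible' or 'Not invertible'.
\text{Invertible}

The MA(q) characteristic polynomial is P(z) = 1 + 0.497z.
Invertibility requires all roots to lie outside the unit circle, i.e. |z| > 1 for every root.
This is linear in z: 1 + (0.497) z = 0  =>  z = -1/(0.497) = -2.012072,  |z| = 2.012072.
Moduli of all roots: 2.0121.
All moduli strictly greater than 1? Yes.
Verdict: Invertible.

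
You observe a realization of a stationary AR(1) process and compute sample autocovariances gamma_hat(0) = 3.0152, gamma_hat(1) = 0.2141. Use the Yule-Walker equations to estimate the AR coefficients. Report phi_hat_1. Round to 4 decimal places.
\hat\phi_{1} = 0.0710

The Yule-Walker equations for an AR(p) process read, in matrix form,
  Gamma_p phi = r_p,   with   (Gamma_p)_{ij} = gamma(|i - j|),
                       (r_p)_i = gamma(i),   i,j = 1..p.
Substitute the sample gammas (Toeplitz matrix and right-hand side of size 1):
  Gamma_p = [[3.0152]]
  r_p     = [0.2141]
With p = 1 this is the single equation gamma(0) phi_1 = gamma(1):
  phi_hat_1 = gamma(1) / gamma(0) = 0.2141 / 3.0152 = 0.0710.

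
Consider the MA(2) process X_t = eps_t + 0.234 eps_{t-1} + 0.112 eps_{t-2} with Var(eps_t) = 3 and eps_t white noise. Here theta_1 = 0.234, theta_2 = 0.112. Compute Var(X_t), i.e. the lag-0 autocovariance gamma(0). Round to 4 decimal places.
\gamma(0) = 3.2019

For an MA(q) process X_t = eps_t + sum_i theta_i eps_{t-i} with
Var(eps_t) = sigma^2, the variance is
  gamma(0) = sigma^2 * (1 + sum_i theta_i^2).
  sum_i theta_i^2 = (0.234)^2 + (0.112)^2 = 0.054756 + 0.012544 = 0.0673.
  gamma(0) = 3 * (1 + 0.0673) = 3 * 1.0673 = 3.2019.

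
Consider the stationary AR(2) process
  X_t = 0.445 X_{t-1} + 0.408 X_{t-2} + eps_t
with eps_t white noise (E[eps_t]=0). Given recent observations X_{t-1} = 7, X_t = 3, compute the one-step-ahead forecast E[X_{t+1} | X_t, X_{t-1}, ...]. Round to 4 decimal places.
E[X_{t+1} \mid \mathcal F_t] = 4.1910

For an AR(p) model X_t = c + sum_i phi_i X_{t-i} + eps_t, the
one-step-ahead conditional mean is
  E[X_{t+1} | X_t, ...] = c + sum_i phi_i X_{t+1-i}.
Substitute known values:
  E[X_{t+1} | ...] = (0.445) * (3) + (0.408) * (7)
                   = 4.1910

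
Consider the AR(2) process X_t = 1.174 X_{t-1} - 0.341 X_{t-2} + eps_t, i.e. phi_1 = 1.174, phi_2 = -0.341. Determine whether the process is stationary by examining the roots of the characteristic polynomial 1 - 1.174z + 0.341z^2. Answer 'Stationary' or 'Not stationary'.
\text{Stationary}

The AR(p) characteristic polynomial is P(z) = 1 - 1.174z + 0.341z^2.
Stationarity requires all roots to lie outside the unit circle, i.e. |z| > 1 for every root.
Set 1 + (-1.174) z + (0.341) z^2 = 0, i.e. a z^2 + b z + c = 0 with a = 0.341, b = -1.174, c = 1.
Discriminant D = b^2 - 4ac = (-1.174)^2 - 4*(0.341)*1 = 1.378276 - (1.364) = 0.014276.
D >= 0, so the roots are real: z = (-b +/- sqrt(D)) / (2a) = (1.174 +/- 0.119482) / (0.682).
  z_1 = (1.174 + 0.119482) / (0.682) = 1.8966,   |z_1| = 1.8966.
  z_2 = (1.174 - 0.119482) / (0.682) = 1.5462,   |z_2| = 1.5462.
Moduli of all roots: 1.8966, 1.5462.
All moduli strictly greater than 1? Yes.
Verdict: Stationary.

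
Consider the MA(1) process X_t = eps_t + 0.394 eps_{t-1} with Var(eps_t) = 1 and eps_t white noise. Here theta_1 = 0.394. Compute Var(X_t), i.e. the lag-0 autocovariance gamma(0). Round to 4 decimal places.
\gamma(0) = 1.1552

For an MA(q) process X_t = eps_t + sum_i theta_i eps_{t-i} with
Var(eps_t) = sigma^2, the variance is
  gamma(0) = sigma^2 * (1 + sum_i theta_i^2).
  sum_i theta_i^2 = (0.394)^2 = 0.155236.
  gamma(0) = 1 * (1 + 0.155236) = 1 * 1.155236 = 1.155236, which rounds to 1.1552.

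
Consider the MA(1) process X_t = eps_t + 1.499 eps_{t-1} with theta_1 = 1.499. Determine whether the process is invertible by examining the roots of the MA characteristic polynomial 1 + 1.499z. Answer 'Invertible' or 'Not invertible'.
\text{Not invertible}

The MA(q) characteristic polynomial is P(z) = 1 + 1.499z.
Invertibility requires all roots to lie outside the unit circle, i.e. |z| > 1 for every root.
This is linear in z: 1 + (1.499) z = 0  =>  z = -1/(1.499) = -0.667111,  |z| = 0.667111.
Moduli of all roots: 0.6671.
All moduli strictly greater than 1? No.
Verdict: Not invertible.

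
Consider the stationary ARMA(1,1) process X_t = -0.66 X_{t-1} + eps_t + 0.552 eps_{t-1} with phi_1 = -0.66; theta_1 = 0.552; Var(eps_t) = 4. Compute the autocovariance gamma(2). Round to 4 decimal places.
\gamma(2) = 0.3211

Multiply the model equation by X_{t-k} and take expectations. With theta_0 = psi_0 = 1 and psi_j the MA(infinity) weights, this gives
  gamma(k) - sum_i phi_i gamma(k-i) = c_k,
  c_k = sigma^2 * sum_{j=k..q} theta_j psi_{j-k}   (c_k = 0 for k > q),
using gamma(-m) = gamma(m).
psi-weights needed (psi_j = theta_j + sum_i phi_i psi_{j-i}):
  psi_1 = theta_1 + phi_1 = 0.552 + (-0.66) = -0.108
Right-hand sides:
  c_0 = sigma^2 (1 + theta_1 psi_1) = 4 * (1 + (0.552)(-0.108)) = 4 * 0.940384 = 3.761536
  c_1 = sigma^2 theta_1 = 4 * (0.552) = 2.208
  c_2 = 0
Equations for k = 0 and k = 1 (AR order 1):
  gamma(0) = phi_1 gamma(1) + c_0
  gamma(1) = phi_1 gamma(0) + c_1
Substituting the second into the first: gamma(0) (1 - phi_1^2) = c_0 + phi_1 c_1, so
  gamma(0) = (c_0 + phi_1 c_1) / (1 - phi_1^2) = (3.761536 + (-0.66)(2.208)) / (1 - (-0.66)^2) = 2.304256 / 0.5644 = 4.082665.
  gamma(1) = phi_1 gamma(0) + c_1 = (-0.66)(4.082665) + (2.208) = -0.486559.
For k = 2 (> q): gamma(2) = phi_1 gamma(1) = (-0.66)(-0.486559) = 0.321129.
Therefore gamma(2) = 0.3211 (to 4 decimal places).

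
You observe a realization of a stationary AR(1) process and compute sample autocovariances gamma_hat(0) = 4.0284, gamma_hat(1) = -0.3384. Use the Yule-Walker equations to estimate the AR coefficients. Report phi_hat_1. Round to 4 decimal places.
\hat\phi_{1} = -0.0840

The Yule-Walker equations for an AR(p) process read, in matrix form,
  Gamma_p phi = r_p,   with   (Gamma_p)_{ij} = gamma(|i - j|),
                       (r_p)_i = gamma(i),   i,j = 1..p.
Substitute the sample gammas (Toeplitz matrix and right-hand side of size 1):
  Gamma_p = [[4.0284]]
  r_p     = [-0.3384]
With p = 1 this is the single equation gamma(0) phi_1 = gamma(1):
  phi_hat_1 = gamma(1) / gamma(0) = -0.3384 / 4.0284 = -0.0840.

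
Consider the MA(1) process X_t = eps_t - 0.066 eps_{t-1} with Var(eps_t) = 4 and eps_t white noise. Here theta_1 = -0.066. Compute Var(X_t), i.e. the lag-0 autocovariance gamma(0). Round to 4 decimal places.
\gamma(0) = 4.0174

For an MA(q) process X_t = eps_t + sum_i theta_i eps_{t-i} with
Var(eps_t) = sigma^2, the variance is
  gamma(0) = sigma^2 * (1 + sum_i theta_i^2).
  sum_i theta_i^2 = (-0.066)^2 = 0.004356.
  gamma(0) = 4 * (1 + 0.004356) = 4 * 1.004356 = 4.017424, which rounds to 4.0174.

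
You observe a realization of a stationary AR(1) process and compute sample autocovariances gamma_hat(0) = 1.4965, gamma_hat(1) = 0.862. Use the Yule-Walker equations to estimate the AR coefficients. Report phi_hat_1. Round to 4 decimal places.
\hat\phi_{1} = 0.5760

The Yule-Walker equations for an AR(p) process read, in matrix form,
  Gamma_p phi = r_p,   with   (Gamma_p)_{ij} = gamma(|i - j|),
                       (r_p)_i = gamma(i),   i,j = 1..p.
Substitute the sample gammas (Toeplitz matrix and right-hand side of size 1):
  Gamma_p = [[1.4965]]
  r_p     = [0.862]
With p = 1 this is the single equation gamma(0) phi_1 = gamma(1):
  phi_hat_1 = gamma(1) / gamma(0) = 0.862 / 1.4965 = 0.5760.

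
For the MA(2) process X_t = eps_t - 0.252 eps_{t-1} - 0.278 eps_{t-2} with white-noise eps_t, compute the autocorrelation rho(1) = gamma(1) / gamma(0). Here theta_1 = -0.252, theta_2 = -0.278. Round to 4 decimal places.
\rho(1) = -0.1595

For an MA(q) process with theta_0 = 1, the autocovariance is
  gamma(k) = sigma^2 * sum_{i=0..q-k} theta_i * theta_{i+k},
and rho(k) = gamma(k) / gamma(0). Sigma^2 cancels.
  numerator   = (1)*(-0.252) + (-0.252)*(-0.278) = -0.181944.
  denominator = (1)^2 + (-0.252)^2 + (-0.278)^2 = 1.140788.
  rho(1) = -0.181944 / 1.140788 = -0.1595.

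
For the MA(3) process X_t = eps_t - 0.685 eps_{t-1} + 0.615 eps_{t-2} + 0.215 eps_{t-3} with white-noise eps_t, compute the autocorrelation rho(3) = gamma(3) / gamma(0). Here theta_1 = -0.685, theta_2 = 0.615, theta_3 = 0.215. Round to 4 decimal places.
\rho(3) = 0.1135

For an MA(q) process with theta_0 = 1, the autocovariance is
  gamma(k) = sigma^2 * sum_{i=0..q-k} theta_i * theta_{i+k},
and rho(k) = gamma(k) / gamma(0). Sigma^2 cancels.
  numerator   = (1)*(0.215) = 0.215.
  denominator = (1)^2 + (-0.685)^2 + (0.615)^2 + (0.215)^2 = 1.893675.
  rho(3) = 0.215 / 1.893675 = 0.1135.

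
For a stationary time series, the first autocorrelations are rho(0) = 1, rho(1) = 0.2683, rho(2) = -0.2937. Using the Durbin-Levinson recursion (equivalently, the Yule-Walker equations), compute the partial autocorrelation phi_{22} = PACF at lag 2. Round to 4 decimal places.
\phi_{22} = -0.3941

The PACF at lag k is phi_{kk}, the last component of the solution
to the Yule-Walker system G_k phi = r_k where
  (G_k)_{ij} = rho(|i - j|), (r_k)_i = rho(i), i,j = 1..k.
Equivalently, Durbin-Levinson gives phi_{kk} iteratively:
  phi_{11} = rho(1)
  phi_{kk} = [rho(k) - sum_{j=1..k-1} phi_{k-1,j} rho(k-j)]
            / [1 - sum_{j=1..k-1} phi_{k-1,j} rho(j)],
  phi_{k,j} = phi_{k-1,j} - phi_{kk} phi_{k-1,k-j},  j = 1..k-1.
Step k = 1:
  phi_11 = rho(1) = 0.2683.
Step k = 2:
  phi_22 = [rho(2) - phi_11 rho(1)] / [1 - phi_11 rho(1)] = [-0.2937 - (0.2683)(0.2683)] / [1 - (0.2683)(0.2683)]
         = -0.36568489 / 0.92801511 = -0.3941.
Therefore phi_{22} = -0.3941.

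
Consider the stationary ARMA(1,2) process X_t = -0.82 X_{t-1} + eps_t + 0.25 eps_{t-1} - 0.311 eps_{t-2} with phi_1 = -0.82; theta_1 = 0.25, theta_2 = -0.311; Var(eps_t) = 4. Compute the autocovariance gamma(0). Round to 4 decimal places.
\gamma(0) = 5.5983

Multiply the model equation by X_{t-k} and take expectations. With theta_0 = psi_0 = 1 and psi_j the MA(infinity) weights, this gives
  gamma(k) - sum_i phi_i gamma(k-i) = c_k,
  c_k = sigma^2 * sum_{j=k..q} theta_j psi_{j-k}   (c_k = 0 for k > q),
using gamma(-m) = gamma(m).
psi-weights needed (psi_j = theta_j + sum_i phi_i psi_{j-i}):
  psi_1 = theta_1 + phi_1 = 0.25 + (-0.82) = -0.57
  psi_2 = theta_2 + phi_1 psi_1 = -0.311 + (-0.82)(-0.57) = 0.1564
Right-hand sides:
  c_0 = sigma^2 (1 + theta_1 psi_1 + theta_2 psi_2) = 4 * (1 + (0.25)(-0.57) + (-0.311)(0.1564)) = 4 * 0.80886 = 3.235438
  c_1 = sigma^2 (theta_1 + theta_2 psi_1) = 4 * (0.25 + (-0.311)(-0.57)) = 1.70908
  c_2 = sigma^2 theta_2 = 4 * (-0.311) = -1.244
Equations for k = 0 and k = 1 (AR order 1):
  gamma(0) = phi_1 gamma(1) + c_0
  gamma(1) = phi_1 gamma(0) + c_1
Substituting the second into the first: gamma(0) (1 - phi_1^2) = c_0 + phi_1 c_1, so
  gamma(0) = (c_0 + phi_1 c_1) / (1 - phi_1^2) = (3.235438 + (-0.82)(1.70908)) / (1 - (-0.82)^2) = 1.833993 / 0.3276 = 5.598269.
Therefore gamma(0) = 5.5983 (to 4 decimal places).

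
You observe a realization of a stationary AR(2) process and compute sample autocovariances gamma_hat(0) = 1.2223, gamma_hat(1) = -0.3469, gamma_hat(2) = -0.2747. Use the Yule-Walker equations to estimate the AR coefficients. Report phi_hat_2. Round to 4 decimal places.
\hat\phi_{2} = -0.3320

The Yule-Walker equations for an AR(p) process read, in matrix form,
  Gamma_p phi = r_p,   with   (Gamma_p)_{ij} = gamma(|i - j|),
                       (r_p)_i = gamma(i),   i,j = 1..p.
Substitute the sample gammas (Toeplitz matrix and right-hand side of size 2):
  Gamma_p = [[1.2223, -0.3469], [-0.3469, 1.2223]]
  r_p     = [-0.3469, -0.2747]
Written out:
  1.2223 phi_1 - 0.3469 phi_2 = -0.3469
  -0.3469 phi_1 + 1.2223 phi_2 = -0.2747
Solve by Cramer's rule:
  det = gamma(0)^2 - gamma(1)^2 = (1.2223)^2 - (-0.3469)^2 = 1.49401729 - 0.12033961 = 1.37367768
  phi_hat_1 = [gamma(1) gamma(0) - gamma(1) gamma(2)] / det = [(-0.3469)(1.2223) - (-0.3469)(-0.2747)] / 1.37367768 = -0.5193093 / 1.37367768 = -0.378
  phi_hat_2 = [gamma(0) gamma(2) - gamma(1)^2] / det = [(1.2223)(-0.2747) - (-0.3469)^2] / 1.37367768 = -0.45610542 / 1.37367768 = -0.332
So phi_hat = [-0.3780, -0.3320].
Therefore phi_hat_2 = -0.3320.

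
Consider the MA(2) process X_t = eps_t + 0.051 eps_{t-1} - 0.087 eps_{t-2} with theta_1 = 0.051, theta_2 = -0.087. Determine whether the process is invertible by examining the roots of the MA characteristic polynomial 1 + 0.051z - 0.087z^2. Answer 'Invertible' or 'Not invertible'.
\text{Invertible}

The MA(q) characteristic polynomial is P(z) = 1 + 0.051z - 0.087z^2.
Invertibility requires all roots to lie outside the unit circle, i.e. |z| > 1 for every root.
Set 1 + (0.051) z + (-0.087) z^2 = 0, i.e. a z^2 + b z + c = 0 with a = -0.087, b = 0.051, c = 1.
Discriminant D = b^2 - 4ac = (0.051)^2 - 4*(-0.087)*1 = 0.002601 - (-0.348) = 0.350601.
D >= 0, so the roots are real: z = (-b +/- sqrt(D)) / (2a) = (-0.051 +/- 0.592116) / (-0.174).
  z_1 = (-0.051 + 0.592116) / (-0.174) = -3.1099,   |z_1| = 3.1099.
  z_2 = (-0.051 - 0.592116) / (-0.174) = 3.6961,   |z_2| = 3.6961.
Moduli of all roots: 3.1099, 3.6961.
All moduli strictly greater than 1? Yes.
Verdict: Invertible.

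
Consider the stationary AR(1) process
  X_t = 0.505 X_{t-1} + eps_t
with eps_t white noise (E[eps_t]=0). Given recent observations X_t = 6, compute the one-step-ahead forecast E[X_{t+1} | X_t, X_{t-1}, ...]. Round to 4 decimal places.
E[X_{t+1} \mid \mathcal F_t] = 3.0300

For an AR(p) model X_t = c + sum_i phi_i X_{t-i} + eps_t, the
one-step-ahead conditional mean is
  E[X_{t+1} | X_t, ...] = c + sum_i phi_i X_{t+1-i}.
Substitute known values:
  E[X_{t+1} | ...] = (0.505) * (6)
                   = 3.0300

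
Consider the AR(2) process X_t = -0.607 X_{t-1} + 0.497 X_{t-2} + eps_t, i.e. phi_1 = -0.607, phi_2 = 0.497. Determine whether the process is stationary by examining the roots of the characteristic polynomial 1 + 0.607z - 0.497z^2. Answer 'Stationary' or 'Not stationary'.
\text{Not stationary}

The AR(p) characteristic polynomial is P(z) = 1 + 0.607z - 0.497z^2.
Stationarity requires all roots to lie outside the unit circle, i.e. |z| > 1 for every root.
Set 1 + (0.607) z + (-0.497) z^2 = 0, i.e. a z^2 + b z + c = 0 with a = -0.497, b = 0.607, c = 1.
Discriminant D = b^2 - 4ac = (0.607)^2 - 4*(-0.497)*1 = 0.368449 - (-1.988) = 2.356449.
D >= 0, so the roots are real: z = (-b +/- sqrt(D)) / (2a) = (-0.607 +/- 1.535073) / (-0.994).
  z_1 = (-0.607 + 1.535073) / (-0.994) = -0.9337,   |z_1| = 0.9337.
  z_2 = (-0.607 - 1.535073) / (-0.994) = 2.155,   |z_2| = 2.155.
Moduli of all roots: 0.9337, 2.1550.
All moduli strictly greater than 1? No.
Verdict: Not stationary.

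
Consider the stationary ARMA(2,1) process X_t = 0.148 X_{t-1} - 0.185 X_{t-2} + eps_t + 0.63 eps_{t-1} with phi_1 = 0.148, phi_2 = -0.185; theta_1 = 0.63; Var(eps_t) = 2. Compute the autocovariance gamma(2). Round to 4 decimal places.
\gamma(2) = -0.3871

Multiply the model equation by X_{t-k} and take expectations. With theta_0 = psi_0 = 1 and psi_j the MA(infinity) weights, this gives
  gamma(k) - sum_i phi_i gamma(k-i) = c_k,
  c_k = sigma^2 * sum_{j=k..q} theta_j psi_{j-k}   (c_k = 0 for k > q),
using gamma(-m) = gamma(m).
psi-weights needed (psi_j = theta_j + sum_i phi_i psi_{j-i}):
  psi_1 = theta_1 + phi_1 = 0.63 + (0.148) = 0.778
Right-hand sides:
  c_0 = sigma^2 (1 + theta_1 psi_1) = 2 * (1 + (0.63)(0.778)) = 2 * 1.49014 = 2.98028
  c_1 = sigma^2 theta_1 = 2 * (0.63) = 1.26
  c_2 = 0
Equations for k = 0, 1, 2 (AR order 2, c_2 = 0):
  (E0) gamma(0) = phi_1 gamma(1) + phi_2 gamma(2) + c_0
  (E1) gamma(1) = phi_1 gamma(0) + phi_2 gamma(1) + c_1
  (E2) gamma(2) = phi_1 gamma(1) + phi_2 gamma(0)
From (E1): gamma(1) = A gamma(0) + B with
  A = phi_1 / (1 - phi_2) = 0.148 / 1.185 = 0.124895,   B = c_1 / (1 - phi_2) = 1.26 / 1.185 = 1.063291.
Insert (E2) into (E0): gamma(0) (1 - phi_2^2) = phi_1 (1 + phi_2) gamma(1) + c_0.
  phi_1 (1 + phi_2) = (0.148)(0.815) = 0.12062,   1 - phi_2^2 = 0.965775.
Replace gamma(1) by A gamma(0) + B and collect gamma(0):
  gamma(0) [0.965775 - (0.12062)(0.124895)] = (0.12062)(1.063291) + 2.98028
  gamma(0) * 0.95071 = 3.108534
  gamma(0) = 3.108534 / 0.95071 = 3.269697.
  gamma(1) = A gamma(0) + B = (0.124895)(3.269697) + (1.063291) = 1.471658.
  gamma(2) = phi_1 gamma(1) + phi_2 gamma(0) = (0.148)(1.471658) + (-0.185)(3.269697) = -0.387088.
Therefore gamma(2) = -0.3871 (to 4 decimal places).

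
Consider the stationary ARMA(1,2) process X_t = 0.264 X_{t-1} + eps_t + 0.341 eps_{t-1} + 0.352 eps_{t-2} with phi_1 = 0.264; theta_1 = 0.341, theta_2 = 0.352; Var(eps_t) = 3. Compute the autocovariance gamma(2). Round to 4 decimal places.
\gamma(2) = 1.8392

Multiply the model equation by X_{t-k} and take expectations. With theta_0 = psi_0 = 1 and psi_j the MA(infinity) weights, this gives
  gamma(k) - sum_i phi_i gamma(k-i) = c_k,
  c_k = sigma^2 * sum_{j=k..q} theta_j psi_{j-k}   (c_k = 0 for k > q),
using gamma(-m) = gamma(m).
psi-weights needed (psi_j = theta_j + sum_i phi_i psi_{j-i}):
  psi_1 = theta_1 + phi_1 = 0.341 + (0.264) = 0.605
  psi_2 = theta_2 + phi_1 psi_1 = 0.352 + (0.264)(0.605) = 0.51172
Right-hand sides:
  c_0 = sigma^2 (1 + theta_1 psi_1 + theta_2 psi_2) = 3 * (1 + (0.341)(0.605) + (0.352)(0.51172)) = 3 * 1.38643 = 4.159291
  c_1 = sigma^2 (theta_1 + theta_2 psi_1) = 3 * (0.341 + (0.352)(0.605)) = 1.66188
  c_2 = sigma^2 theta_2 = 3 * (0.352) = 1.056
Equations for k = 0 and k = 1 (AR order 1):
  gamma(0) = phi_1 gamma(1) + c_0
  gamma(1) = phi_1 gamma(0) + c_1
Substituting the second into the first: gamma(0) (1 - phi_1^2) = c_0 + phi_1 c_1, so
  gamma(0) = (c_0 + phi_1 c_1) / (1 - phi_1^2) = (4.159291 + (0.264)(1.66188)) / (1 - (0.264)^2) = 4.598028 / 0.930304 = 4.9425.
  gamma(1) = phi_1 gamma(0) + c_1 = (0.264)(4.9425) + (1.66188) = 2.9667.
For k = 2: gamma(2) = phi_1 gamma(1) + c_2
  = (0.264)(2.9667) + (1.056) = 1.839209.
Therefore gamma(2) = 1.8392 (to 4 decimal places).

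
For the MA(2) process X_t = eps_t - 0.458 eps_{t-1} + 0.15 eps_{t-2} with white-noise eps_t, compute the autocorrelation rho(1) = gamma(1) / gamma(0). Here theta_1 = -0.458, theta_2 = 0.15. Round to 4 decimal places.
\rho(1) = -0.4274

For an MA(q) process with theta_0 = 1, the autocovariance is
  gamma(k) = sigma^2 * sum_{i=0..q-k} theta_i * theta_{i+k},
and rho(k) = gamma(k) / gamma(0). Sigma^2 cancels.
  numerator   = (1)*(-0.458) + (-0.458)*(0.15) = -0.5267.
  denominator = (1)^2 + (-0.458)^2 + (0.15)^2 = 1.232264.
  rho(1) = -0.5267 / 1.232264 = -0.4274.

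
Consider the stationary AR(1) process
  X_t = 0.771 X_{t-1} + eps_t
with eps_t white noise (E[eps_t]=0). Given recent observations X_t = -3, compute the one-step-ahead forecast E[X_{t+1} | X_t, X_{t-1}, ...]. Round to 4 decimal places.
E[X_{t+1} \mid \mathcal F_t] = -2.3130

For an AR(p) model X_t = c + sum_i phi_i X_{t-i} + eps_t, the
one-step-ahead conditional mean is
  E[X_{t+1} | X_t, ...] = c + sum_i phi_i X_{t+1-i}.
Substitute known values:
  E[X_{t+1} | ...] = (0.771) * (-3)
                   = -2.3130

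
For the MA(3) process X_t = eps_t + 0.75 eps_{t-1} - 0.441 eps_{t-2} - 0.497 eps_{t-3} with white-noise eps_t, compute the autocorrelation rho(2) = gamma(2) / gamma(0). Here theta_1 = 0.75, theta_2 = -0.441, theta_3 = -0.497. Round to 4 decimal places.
\rho(2) = -0.4061

For an MA(q) process with theta_0 = 1, the autocovariance is
  gamma(k) = sigma^2 * sum_{i=0..q-k} theta_i * theta_{i+k},
and rho(k) = gamma(k) / gamma(0). Sigma^2 cancels.
  numerator   = (1)*(-0.441) + (0.75)*(-0.497) = -0.81375.
  denominator = (1)^2 + (0.75)^2 + (-0.441)^2 + (-0.497)^2 = 2.00399.
  rho(2) = -0.81375 / 2.00399 = -0.4061.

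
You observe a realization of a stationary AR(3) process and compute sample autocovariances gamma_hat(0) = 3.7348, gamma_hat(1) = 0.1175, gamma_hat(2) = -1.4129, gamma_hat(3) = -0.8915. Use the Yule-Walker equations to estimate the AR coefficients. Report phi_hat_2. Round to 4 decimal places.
\hat\phi_{2} = -0.3690

The Yule-Walker equations for an AR(p) process read, in matrix form,
  Gamma_p phi = r_p,   with   (Gamma_p)_{ij} = gamma(|i - j|),
                       (r_p)_i = gamma(i),   i,j = 1..p.
Substitute the sample gammas (Toeplitz matrix and right-hand side of size 3):
  Gamma_p = [[3.7348, 0.1175, -1.4129], [0.1175, 3.7348, 0.1175], [-1.4129, 0.1175, 3.7348]]
  r_p     = [0.1175, -1.4129, -0.8915]
Written out (R1..R3):
  (R1) 3.7348 phi_1 + 0.1175 phi_2 - 1.4129 phi_3 = 0.1175
  (R2) 0.1175 phi_1 + 3.7348 phi_2 + 0.1175 phi_3 = -1.4129
  (R3) -1.4129 phi_1 + 0.1175 phi_2 + 3.7348 phi_3 = -0.8915
Gaussian elimination:
  R2 <- R2 - (0.1175/3.7348) R1 = R2 - (0.031461) R1:  3.731103 phi_2 + 0.161951 phi_3 = -1.416597
  R3 <- R3 - (-1.4129/3.7348) R1 = R3 - (-0.378307) R1:  0.161951 phi_2 + 3.20029 phi_3 = -0.847049
  R3 <- R3 - (0.161951/3.731103) R2 = R3 - (0.043406) R2:  3.193261 phi_3 = -0.785561
Back-substitution:
  phi_hat_3 = -0.785561 / 3.193261 = -0.246006
  phi_hat_2 = (-1.416597 - (0.161951)(-0.246006)) / 3.731103 = -0.368994
  phi_hat_1 = (0.1175 - (0.1175)(-0.368994) - (-1.4129)(-0.246006)) / 3.7348 = -0.049996
So phi_hat = [-0.0500, -0.3690, -0.2460].
Therefore phi_hat_2 = -0.3690.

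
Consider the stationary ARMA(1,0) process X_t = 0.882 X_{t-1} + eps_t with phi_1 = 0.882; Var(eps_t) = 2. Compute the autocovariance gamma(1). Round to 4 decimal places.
\gamma(1) = 7.9432

Multiply the model equation by X_{t-k} and take expectations. With theta_0 = psi_0 = 1 and psi_j the MA(infinity) weights, this gives
  gamma(k) - sum_i phi_i gamma(k-i) = c_k,
  c_k = sigma^2 * sum_{j=k..q} theta_j psi_{j-k}   (c_k = 0 for k > q),
using gamma(-m) = gamma(m).
Pure AR (q = 0): c_0 = sigma^2 = 2, c_k = 0 for k >= 1.
Equations for k = 0 and k = 1 (AR order 1):
  gamma(0) = phi_1 gamma(1) + c_0
  gamma(1) = phi_1 gamma(0) + c_1
Substituting the second into the first: gamma(0) (1 - phi_1^2) = c_0 + phi_1 c_1, so
  gamma(0) = c_0 / (1 - phi_1^2) = 2 / (1 - (0.882)^2) = 2 / 0.222076 = 9.005926.
  gamma(1) = phi_1 gamma(0) = (0.882)(9.005926) = 7.943227.
Therefore gamma(1) = 7.9432 (to 4 decimal places).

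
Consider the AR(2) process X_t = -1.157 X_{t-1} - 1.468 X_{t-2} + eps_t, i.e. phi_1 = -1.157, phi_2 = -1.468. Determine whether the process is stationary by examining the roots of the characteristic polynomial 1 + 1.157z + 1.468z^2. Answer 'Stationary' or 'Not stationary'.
\text{Not stationary}

The AR(p) characteristic polynomial is P(z) = 1 + 1.157z + 1.468z^2.
Stationarity requires all roots to lie outside the unit circle, i.e. |z| > 1 for every root.
Set 1 + (1.157) z + (1.468) z^2 = 0, i.e. a z^2 + b z + c = 0 with a = 1.468, b = 1.157, c = 1.
Discriminant D = b^2 - 4ac = (1.157)^2 - 4*(1.468)*1 = 1.338649 - (5.872) = -4.533351.
D < 0, so the roots are the complex-conjugate pair z = (-b +/- i sqrt(-D)) / (2a) = -0.3941 +/- 0.7252i.
For a conjugate pair |z|^2 = z * conj(z) = (product of roots) = c/a = 1/(1.468) = 0.681199, so |z| = sqrt(0.681199) = 0.8253 for both roots.
Moduli of all roots: 0.8253, 0.8253.
All moduli strictly greater than 1? No.
Verdict: Not stationary.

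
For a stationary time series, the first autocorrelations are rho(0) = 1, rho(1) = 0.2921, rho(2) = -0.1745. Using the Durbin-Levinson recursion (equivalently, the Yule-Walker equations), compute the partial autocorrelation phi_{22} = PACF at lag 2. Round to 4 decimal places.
\phi_{22} = -0.2841

The PACF at lag k is phi_{kk}, the last component of the solution
to the Yule-Walker system G_k phi = r_k where
  (G_k)_{ij} = rho(|i - j|), (r_k)_i = rho(i), i,j = 1..k.
Equivalently, Durbin-Levinson gives phi_{kk} iteratively:
  phi_{11} = rho(1)
  phi_{kk} = [rho(k) - sum_{j=1..k-1} phi_{k-1,j} rho(k-j)]
            / [1 - sum_{j=1..k-1} phi_{k-1,j} rho(j)],
  phi_{k,j} = phi_{k-1,j} - phi_{kk} phi_{k-1,k-j},  j = 1..k-1.
Step k = 1:
  phi_11 = rho(1) = 0.2921.
Step k = 2:
  phi_22 = [rho(2) - phi_11 rho(1)] / [1 - phi_11 rho(1)] = [-0.1745 - (0.2921)(0.2921)] / [1 - (0.2921)(0.2921)]
         = -0.25982241 / 0.91467759 = -0.2841.
Therefore phi_{22} = -0.2841.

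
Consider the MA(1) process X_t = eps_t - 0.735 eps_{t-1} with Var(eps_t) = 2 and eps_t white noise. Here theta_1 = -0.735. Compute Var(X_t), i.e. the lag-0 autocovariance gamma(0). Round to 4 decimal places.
\gamma(0) = 3.0805

For an MA(q) process X_t = eps_t + sum_i theta_i eps_{t-i} with
Var(eps_t) = sigma^2, the variance is
  gamma(0) = sigma^2 * (1 + sum_i theta_i^2).
  sum_i theta_i^2 = (-0.735)^2 = 0.540225.
  gamma(0) = 2 * (1 + 0.540225) = 2 * 1.540225 = 3.08045, which rounds to 3.0805.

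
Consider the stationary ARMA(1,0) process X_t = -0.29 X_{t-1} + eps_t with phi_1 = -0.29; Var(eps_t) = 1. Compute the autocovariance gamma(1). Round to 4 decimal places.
\gamma(1) = -0.3166

Multiply the model equation by X_{t-k} and take expectations. With theta_0 = psi_0 = 1 and psi_j the MA(infinity) weights, this gives
  gamma(k) - sum_i phi_i gamma(k-i) = c_k,
  c_k = sigma^2 * sum_{j=k..q} theta_j psi_{j-k}   (c_k = 0 for k > q),
using gamma(-m) = gamma(m).
Pure AR (q = 0): c_0 = sigma^2 = 1, c_k = 0 for k >= 1.
Equations for k = 0 and k = 1 (AR order 1):
  gamma(0) = phi_1 gamma(1) + c_0
  gamma(1) = phi_1 gamma(0) + c_1
Substituting the second into the first: gamma(0) (1 - phi_1^2) = c_0 + phi_1 c_1, so
  gamma(0) = c_0 / (1 - phi_1^2) = 1 / (1 - (-0.29)^2) = 1 / 0.9159 = 1.091822.
  gamma(1) = phi_1 gamma(0) = (-0.29)(1.091822) = -0.316628.
Therefore gamma(1) = -0.3166 (to 4 decimal places).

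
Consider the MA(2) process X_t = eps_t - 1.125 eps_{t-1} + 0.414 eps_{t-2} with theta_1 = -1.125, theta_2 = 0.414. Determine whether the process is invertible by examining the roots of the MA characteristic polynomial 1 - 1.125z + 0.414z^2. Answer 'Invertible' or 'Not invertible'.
\text{Invertible}

The MA(q) characteristic polynomial is P(z) = 1 - 1.125z + 0.414z^2.
Invertibility requires all roots to lie outside the unit circle, i.e. |z| > 1 for every root.
Set 1 + (-1.125) z + (0.414) z^2 = 0, i.e. a z^2 + b z + c = 0 with a = 0.414, b = -1.125, c = 1.
Discriminant D = b^2 - 4ac = (-1.125)^2 - 4*(0.414)*1 = 1.265625 - (1.656) = -0.390375.
D < 0, so the roots are the complex-conjugate pair z = (-b +/- i sqrt(-D)) / (2a) = 1.3587 +/- 0.7546i.
For a conjugate pair |z|^2 = z * conj(z) = (product of roots) = c/a = 1/(0.414) = 2.415459, so |z| = sqrt(2.415459) = 1.5542 for both roots.
Moduli of all roots: 1.5542, 1.5542.
All moduli strictly greater than 1? Yes.
Verdict: Invertible.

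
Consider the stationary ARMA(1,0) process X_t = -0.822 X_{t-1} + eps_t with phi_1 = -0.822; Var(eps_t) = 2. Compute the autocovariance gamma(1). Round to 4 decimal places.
\gamma(1) = -5.0691

Multiply the model equation by X_{t-k} and take expectations. With theta_0 = psi_0 = 1 and psi_j the MA(infinity) weights, this gives
  gamma(k) - sum_i phi_i gamma(k-i) = c_k,
  c_k = sigma^2 * sum_{j=k..q} theta_j psi_{j-k}   (c_k = 0 for k > q),
using gamma(-m) = gamma(m).
Pure AR (q = 0): c_0 = sigma^2 = 2, c_k = 0 for k >= 1.
Equations for k = 0 and k = 1 (AR order 1):
  gamma(0) = phi_1 gamma(1) + c_0
  gamma(1) = phi_1 gamma(0) + c_1
Substituting the second into the first: gamma(0) (1 - phi_1^2) = c_0 + phi_1 c_1, so
  gamma(0) = c_0 / (1 - phi_1^2) = 2 / (1 - (-0.822)^2) = 2 / 0.324316 = 6.166825.
  gamma(1) = phi_1 gamma(0) = (-0.822)(6.166825) = -5.06913.
Therefore gamma(1) = -5.0691 (to 4 decimal places).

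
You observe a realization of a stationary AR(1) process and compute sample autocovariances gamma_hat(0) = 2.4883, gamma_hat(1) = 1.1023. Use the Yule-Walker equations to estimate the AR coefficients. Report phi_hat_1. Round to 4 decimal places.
\hat\phi_{1} = 0.4430

The Yule-Walker equations for an AR(p) process read, in matrix form,
  Gamma_p phi = r_p,   with   (Gamma_p)_{ij} = gamma(|i - j|),
                       (r_p)_i = gamma(i),   i,j = 1..p.
Substitute the sample gammas (Toeplitz matrix and right-hand side of size 1):
  Gamma_p = [[2.4883]]
  r_p     = [1.1023]
With p = 1 this is the single equation gamma(0) phi_1 = gamma(1):
  phi_hat_1 = gamma(1) / gamma(0) = 1.1023 / 2.4883 = 0.4430.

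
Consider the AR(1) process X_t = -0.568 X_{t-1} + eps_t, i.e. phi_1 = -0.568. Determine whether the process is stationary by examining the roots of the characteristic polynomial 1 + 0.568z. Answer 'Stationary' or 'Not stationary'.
\text{Stationary}

The AR(p) characteristic polynomial is P(z) = 1 + 0.568z.
Stationarity requires all roots to lie outside the unit circle, i.e. |z| > 1 for every root.
This is linear in z: 1 + (0.568) z = 0  =>  z = -1/(0.568) = -1.760563,  |z| = 1.760563.
Moduli of all roots: 1.7606.
All moduli strictly greater than 1? Yes.
Verdict: Stationary.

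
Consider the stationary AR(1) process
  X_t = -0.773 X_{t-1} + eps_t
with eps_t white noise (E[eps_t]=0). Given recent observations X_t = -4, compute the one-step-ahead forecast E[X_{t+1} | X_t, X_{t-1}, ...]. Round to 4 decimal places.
E[X_{t+1} \mid \mathcal F_t] = 3.0920

For an AR(p) model X_t = c + sum_i phi_i X_{t-i} + eps_t, the
one-step-ahead conditional mean is
  E[X_{t+1} | X_t, ...] = c + sum_i phi_i X_{t+1-i}.
Substitute known values:
  E[X_{t+1} | ...] = (-0.773) * (-4)
                   = 3.0920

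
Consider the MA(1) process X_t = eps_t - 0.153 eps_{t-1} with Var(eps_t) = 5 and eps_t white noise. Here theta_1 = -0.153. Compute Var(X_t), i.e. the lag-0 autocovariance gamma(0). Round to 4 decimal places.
\gamma(0) = 5.1170

For an MA(q) process X_t = eps_t + sum_i theta_i eps_{t-i} with
Var(eps_t) = sigma^2, the variance is
  gamma(0) = sigma^2 * (1 + sum_i theta_i^2).
  sum_i theta_i^2 = (-0.153)^2 = 0.023409.
  gamma(0) = 5 * (1 + 0.023409) = 5 * 1.023409 = 5.117045, which rounds to 5.1170.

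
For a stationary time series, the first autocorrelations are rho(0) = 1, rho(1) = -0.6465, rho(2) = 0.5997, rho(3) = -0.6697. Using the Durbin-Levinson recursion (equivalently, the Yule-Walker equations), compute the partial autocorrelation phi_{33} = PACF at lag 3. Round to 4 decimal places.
\phi_{33} = -0.3830

The PACF at lag k is phi_{kk}, the last component of the solution
to the Yule-Walker system G_k phi = r_k where
  (G_k)_{ij} = rho(|i - j|), (r_k)_i = rho(i), i,j = 1..k.
Equivalently, Durbin-Levinson gives phi_{kk} iteratively:
  phi_{11} = rho(1)
  phi_{kk} = [rho(k) - sum_{j=1..k-1} phi_{k-1,j} rho(k-j)]
            / [1 - sum_{j=1..k-1} phi_{k-1,j} rho(j)],
  phi_{k,j} = phi_{k-1,j} - phi_{kk} phi_{k-1,k-j},  j = 1..k-1.
Step k = 1:
  phi_11 = rho(1) = -0.6465.
Step k = 2:
  phi_22 = [rho(2) - phi_11 rho(1)] / [1 - phi_11 rho(1)] = [0.5997 - (-0.6465)(-0.6465)] / [1 - (-0.6465)(-0.6465)]
         = 0.18173775 / 0.58203775 = 0.312244.
  Update: phi_21 = phi_11 - phi_22 phi_11 = -0.6465 - (0.312244)(-0.6465) = -0.444634.
Step k = 3:
  phi_33 = [rho(3) - phi_21 rho(2) - phi_22 rho(1)] / [1 - phi_21 rho(1) - phi_22 rho(2)]
    numerator   = -0.6697 - (-0.444634)(0.5997) - (0.312244)(-0.6465) = -0.20118711
    denominator = 1 - (-0.444634)(-0.6465) - (0.312244)(0.5997) = 0.52529124
  phi_33 = -0.20118711 / 0.52529124 = -0.383.
Therefore phi_{33} = -0.3830.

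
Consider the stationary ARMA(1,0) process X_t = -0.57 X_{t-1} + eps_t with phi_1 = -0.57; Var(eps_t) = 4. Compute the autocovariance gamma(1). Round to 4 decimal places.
\gamma(1) = -3.3773

Multiply the model equation by X_{t-k} and take expectations. With theta_0 = psi_0 = 1 and psi_j the MA(infinity) weights, this gives
  gamma(k) - sum_i phi_i gamma(k-i) = c_k,
  c_k = sigma^2 * sum_{j=k..q} theta_j psi_{j-k}   (c_k = 0 for k > q),
using gamma(-m) = gamma(m).
Pure AR (q = 0): c_0 = sigma^2 = 4, c_k = 0 for k >= 1.
Equations for k = 0 and k = 1 (AR order 1):
  gamma(0) = phi_1 gamma(1) + c_0
  gamma(1) = phi_1 gamma(0) + c_1
Substituting the second into the first: gamma(0) (1 - phi_1^2) = c_0 + phi_1 c_1, so
  gamma(0) = c_0 / (1 - phi_1^2) = 4 / (1 - (-0.57)^2) = 4 / 0.6751 = 5.925048.
  gamma(1) = phi_1 gamma(0) = (-0.57)(5.925048) = -3.377277.
Therefore gamma(1) = -3.3773 (to 4 decimal places).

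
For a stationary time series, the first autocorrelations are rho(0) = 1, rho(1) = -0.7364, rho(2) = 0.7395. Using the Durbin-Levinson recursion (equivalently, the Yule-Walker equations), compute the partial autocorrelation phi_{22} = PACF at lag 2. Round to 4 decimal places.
\phi_{22} = 0.4309

The PACF at lag k is phi_{kk}, the last component of the solution
to the Yule-Walker system G_k phi = r_k where
  (G_k)_{ij} = rho(|i - j|), (r_k)_i = rho(i), i,j = 1..k.
Equivalently, Durbin-Levinson gives phi_{kk} iteratively:
  phi_{11} = rho(1)
  phi_{kk} = [rho(k) - sum_{j=1..k-1} phi_{k-1,j} rho(k-j)]
            / [1 - sum_{j=1..k-1} phi_{k-1,j} rho(j)],
  phi_{k,j} = phi_{k-1,j} - phi_{kk} phi_{k-1,k-j},  j = 1..k-1.
Step k = 1:
  phi_11 = rho(1) = -0.7364.
Step k = 2:
  phi_22 = [rho(2) - phi_11 rho(1)] / [1 - phi_11 rho(1)] = [0.7395 - (-0.7364)(-0.7364)] / [1 - (-0.7364)(-0.7364)]
         = 0.19721504 / 0.45771504 = 0.4309.
Therefore phi_{22} = 0.4309.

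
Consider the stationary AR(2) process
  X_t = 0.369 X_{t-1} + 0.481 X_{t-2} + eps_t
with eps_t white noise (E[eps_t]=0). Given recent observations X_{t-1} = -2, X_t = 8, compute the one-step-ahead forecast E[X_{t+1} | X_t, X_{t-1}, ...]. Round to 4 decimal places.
E[X_{t+1} \mid \mathcal F_t] = 1.9900

For an AR(p) model X_t = c + sum_i phi_i X_{t-i} + eps_t, the
one-step-ahead conditional mean is
  E[X_{t+1} | X_t, ...] = c + sum_i phi_i X_{t+1-i}.
Substitute known values:
  E[X_{t+1} | ...] = (0.369) * (8) + (0.481) * (-2)
                   = 1.9900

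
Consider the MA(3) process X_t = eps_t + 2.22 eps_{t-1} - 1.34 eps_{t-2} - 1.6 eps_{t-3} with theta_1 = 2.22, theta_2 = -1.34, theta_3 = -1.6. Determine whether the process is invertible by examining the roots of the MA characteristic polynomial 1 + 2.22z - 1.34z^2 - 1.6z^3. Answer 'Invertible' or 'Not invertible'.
\text{Not invertible}

The MA(q) characteristic polynomial is P(z) = 1 + 2.22z - 1.34z^2 - 1.6z^3.
Invertibility requires all roots to lie outside the unit circle, i.e. |z| > 1 for every root.
Degree 3: look for a simple real root z0 first, then factor out (1 - z/z0) and solve the remaining quadratic.
Testing z0 = -0.4: P(-0.4) = 1 + (2.22)(-0.4) + (-1.34)(-0.4)^2 + (-1.6)(-0.4)^3
  = 1 + (-0.888) + (-0.2144) + (0.1024) = 0.  So z_0 = -0.4 is a root, |z_0| = 0.4.
Divide out the factor (1 + 2.5 z) = (1 - z/z0) (since 1/z0 = -2.5):
  P(z) = (1 + 2.5 z)(1 + (-0.28) z + (-0.64) z^2)
  [check: z-coef -0.28 - (-2.5) = 2.22; z^2-coef -0.64 - (-2.5)(-0.28) = -1.34; z^3-coef -(-2.5)(-0.64) = -1.6.]
Remaining roots from the quadratic factor 1 + (-0.28) z + (-0.64) z^2:
  Set 1 + (-0.28) z + (-0.64) z^2 = 0, i.e. a z^2 + b z + c = 0 with a = -0.64, b = -0.28, c = 1.
  Discriminant D = b^2 - 4ac = (-0.28)^2 - 4*(-0.64)*1 = 0.0784 - (-2.56) = 2.6384.
  D >= 0, so the roots are real: z = (-b +/- sqrt(D)) / (2a) = (0.28 +/- 1.624315) / (-1.28).
    z_1 = (0.28 + 1.624315) / (-1.28) = -1.4877,   |z_1| = 1.4877.
    z_2 = (0.28 - 1.624315) / (-1.28) = 1.0502,   |z_2| = 1.0502.
Moduli of all roots: 0.4000, 1.4877, 1.0502.
All moduli strictly greater than 1? No.
Verdict: Not invertible.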